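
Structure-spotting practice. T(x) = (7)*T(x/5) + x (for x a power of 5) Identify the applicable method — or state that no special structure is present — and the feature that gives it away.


Verdict: the master substitution — the argument shrinks by the factor 5, so measure the index on a logarithmic scale and the recursion becomes a shift.


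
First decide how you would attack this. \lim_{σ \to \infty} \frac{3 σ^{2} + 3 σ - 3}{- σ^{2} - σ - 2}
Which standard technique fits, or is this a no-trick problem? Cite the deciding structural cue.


Verdict: dominant-term comparison — growth-rate triage: the leading powers of σ decide the limit, everything else is noise. l'Hôpital's at-infinity variant applies to the expression viewed as a single quotient; the leading-term comparison is the direct route.


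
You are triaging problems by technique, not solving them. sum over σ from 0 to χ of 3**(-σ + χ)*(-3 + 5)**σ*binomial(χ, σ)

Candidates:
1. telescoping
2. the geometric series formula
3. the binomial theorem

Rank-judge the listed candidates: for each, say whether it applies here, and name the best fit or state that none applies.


Diagnosis: the binomial theorem — binomial(χ, σ) weighting matched powers of (-3 + 5) and 3 is the expanded form of ((-3 + 5) + 3)^χ — fold it back up.
- telescoping: as presented, consecutive terms share no shifted copy to cancel against — no rewrite is on display to change that.
- the geometric series formula — consecutive terms are not related by a fixed multiplier.
- the binomial theorem: yes, a natural case for it.


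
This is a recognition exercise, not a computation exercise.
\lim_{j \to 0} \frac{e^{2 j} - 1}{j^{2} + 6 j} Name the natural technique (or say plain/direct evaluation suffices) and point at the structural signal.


Method: l'Hôpital's rule (0/0) — both numerator and denominator vanish at 0: the genuine 0/0 indeterminate that l'Hôpital exists for. One could equally expand both pieces locally and compare leading terms; the rule does that in one stroke.


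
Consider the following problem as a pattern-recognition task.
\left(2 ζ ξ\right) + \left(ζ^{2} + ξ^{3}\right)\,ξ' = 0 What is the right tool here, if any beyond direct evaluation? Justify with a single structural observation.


Diagnosis: the exact-equation method — checking ∂/∂ξ of 2 ζ ξ against ∂/∂ζ of ζ^{2} + ξ^{3}: they match — the equation is exact as it stands.


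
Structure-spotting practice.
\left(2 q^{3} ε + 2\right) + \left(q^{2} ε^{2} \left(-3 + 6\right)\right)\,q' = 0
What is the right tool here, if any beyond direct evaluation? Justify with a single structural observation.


Best approach: the exact-equation method — because the two cross partials coincide, the form is conservative as written — recover its potential in (ε, q).


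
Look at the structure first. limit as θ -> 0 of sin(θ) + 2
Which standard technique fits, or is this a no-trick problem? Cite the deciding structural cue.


Verdict: no special technique — the function is continuous at 0; evaluation is itself the limit, no machinery required.


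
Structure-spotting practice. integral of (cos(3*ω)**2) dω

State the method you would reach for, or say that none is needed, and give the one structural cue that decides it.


Diagnosis: a trigonometric identity — cos(3*ω)**2 is the textbook power-reduction case — identities first, antiderivatives second.


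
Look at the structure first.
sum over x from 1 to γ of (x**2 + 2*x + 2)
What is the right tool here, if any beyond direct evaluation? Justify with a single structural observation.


Best approach: no special technique — every summand is a constant multiple of a power of x — apply the standard power-sum identities one degree at a time.


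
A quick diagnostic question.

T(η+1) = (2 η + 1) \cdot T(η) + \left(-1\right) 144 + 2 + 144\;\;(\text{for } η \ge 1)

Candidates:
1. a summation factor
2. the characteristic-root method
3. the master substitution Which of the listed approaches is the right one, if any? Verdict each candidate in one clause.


Best approach: a summation factor — normalize by the running product of 2 η + 1: the left side becomes a difference, and differences sum.
- a summation factor: applies; the problem has the shape this method handles.
- the characteristic-root method — the coefficients change with the index, which the root method cannot absorb.
- the master substitution: the recursive argument is a shift of the index, not a fixed fraction of it.


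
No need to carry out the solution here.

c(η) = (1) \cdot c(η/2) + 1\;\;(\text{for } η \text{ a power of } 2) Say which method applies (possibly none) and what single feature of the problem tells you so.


Method: the master substitution — treat m = log base 2 of η as the new clock: one recursion step advances m by one while η scales by 2.


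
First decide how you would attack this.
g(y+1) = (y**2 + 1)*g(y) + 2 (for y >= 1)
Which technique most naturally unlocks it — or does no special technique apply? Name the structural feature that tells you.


Best approach: a summation factor — first-order linear but the coefficient y**2 + 1 moves with the index — divide by the cumulative product and telescope.


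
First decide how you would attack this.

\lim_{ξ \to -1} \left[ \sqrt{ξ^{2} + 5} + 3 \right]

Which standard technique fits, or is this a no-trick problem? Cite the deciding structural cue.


Method: no special technique — no denominator vanishes and nothing blows up at -1: direct substitution is the whole computation.


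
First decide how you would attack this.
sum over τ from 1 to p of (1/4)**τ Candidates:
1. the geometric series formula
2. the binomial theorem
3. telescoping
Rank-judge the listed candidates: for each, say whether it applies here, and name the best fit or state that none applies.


Best approach: the geometric series formula — consecutive terms stand in a fixed index-free ratio — the geometric sum formula closes it.
- the geometric series formula — a fit — the right tool for this form.
- the binomial theorem: no binomial coefficients pair with matched powers.
- telescoping: in the displayed form, no term reappears at a neighboring index to cancel against.


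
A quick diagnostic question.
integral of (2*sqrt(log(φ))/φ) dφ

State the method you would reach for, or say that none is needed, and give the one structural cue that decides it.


Verdict: u-substitution — read it as f(log(φ)) times a constant multiple of d(log(φ)): one substitution, u = log(φ), finishes it.


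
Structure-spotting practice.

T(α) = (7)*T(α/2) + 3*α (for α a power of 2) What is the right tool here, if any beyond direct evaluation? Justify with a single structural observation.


Verdict: the master substitution — recursion at α/2 is multiplicative in the index; logarithmic reindexing via α = 2^m linearizes it.


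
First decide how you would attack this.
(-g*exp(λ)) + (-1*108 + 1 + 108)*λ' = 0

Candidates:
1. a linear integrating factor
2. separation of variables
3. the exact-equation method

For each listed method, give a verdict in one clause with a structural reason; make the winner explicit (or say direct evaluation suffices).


Best approach: separation of variables — one side of the product carries the independent variable, the other the unknown — the textbook separation shape.
- a linear integrating factor — the unknown enters nonlinearly (through a power, a denominator, or a transcendental function), which the linear integrating-factor recipe cannot absorb as-is — any repair would come from a preliminary substitution, not the factor.
- separation of variables: yes — fits the structure here.
- the exact-equation method — the cross partial derivatives disagree, so no single potential exists.


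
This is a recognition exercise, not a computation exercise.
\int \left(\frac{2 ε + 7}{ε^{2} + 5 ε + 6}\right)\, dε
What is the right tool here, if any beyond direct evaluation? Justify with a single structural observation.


Method: partial fractions — with ε^{2} + 5 ε + 6 factorable and the degree on top strictly smaller, simple-fraction decomposition is immediate.


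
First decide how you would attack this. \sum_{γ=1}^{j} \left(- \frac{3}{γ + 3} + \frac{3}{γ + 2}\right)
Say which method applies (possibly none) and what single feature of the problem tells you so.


Verdict: telescoping — each term adds \frac{3}{γ + 2} and subtracts the same expression advanced one index; that subtracted piece cancels against the next term's added copy — only the boundary terms survive.


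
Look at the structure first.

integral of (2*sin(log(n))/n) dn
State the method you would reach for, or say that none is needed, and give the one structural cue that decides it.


Diagnosis: u-substitution — read it as f(log(n)) times a constant multiple of d(log(n)): one substitution, u = log(n), finishes it.


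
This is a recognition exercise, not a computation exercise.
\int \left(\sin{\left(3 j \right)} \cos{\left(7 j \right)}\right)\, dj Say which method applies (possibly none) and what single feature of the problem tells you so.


Diagnosis: a trigonometric identity — two different frequencies multiply in \sin{\left(3 j \right)} \cos{\left(7 j \right)}; the product-to-sum formula separates them.


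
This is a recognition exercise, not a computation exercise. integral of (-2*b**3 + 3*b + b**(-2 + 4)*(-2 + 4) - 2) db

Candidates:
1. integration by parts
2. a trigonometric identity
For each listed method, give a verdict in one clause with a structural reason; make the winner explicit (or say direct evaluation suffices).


Best approach: no special technique — nothing composite, nothing rational, nothing trigonometric — each constant-multiple power of b integrates by the power rule alone.
- integration by parts: parts would only shuffle a directly integrable integrand.
- a trigonometric identity: no sine or cosine appears, so there is nothing for a trigonometric identity to act on.


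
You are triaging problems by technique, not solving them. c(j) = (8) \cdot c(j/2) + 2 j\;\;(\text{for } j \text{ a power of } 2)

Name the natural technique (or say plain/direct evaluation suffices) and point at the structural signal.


Method: the master substitution — the argument contracts 2-fold per step: reindex j exponentially and solve the linear recurrence in the new index.


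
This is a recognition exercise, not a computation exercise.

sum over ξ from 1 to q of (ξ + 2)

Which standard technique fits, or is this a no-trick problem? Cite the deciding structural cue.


Verdict: no special technique — with only polynomial terms in ξ present, the classical sum-of-powers identities are all you need.


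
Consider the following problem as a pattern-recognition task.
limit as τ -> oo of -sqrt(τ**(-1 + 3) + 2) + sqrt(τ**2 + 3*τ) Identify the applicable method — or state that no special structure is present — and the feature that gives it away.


Best approach: conjugate multiplication — the ∞ − ∞ radical form is the exact trigger for the conjugate maneuver.


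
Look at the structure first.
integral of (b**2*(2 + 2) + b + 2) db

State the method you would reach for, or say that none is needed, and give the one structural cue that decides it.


Verdict: no special technique — a term-by-term power-rule job in b; no substitution or rearrangement earns its keep here.


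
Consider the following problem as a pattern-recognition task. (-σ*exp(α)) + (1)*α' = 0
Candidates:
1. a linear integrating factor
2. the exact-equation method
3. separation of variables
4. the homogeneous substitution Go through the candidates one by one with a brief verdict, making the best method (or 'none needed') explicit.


Method: separation of variables — solved for the derivative, the right side factors as σ times exp(α) — all σ-dependence separates from all α-dependence.
- a linear integrating factor: the unknown enters nonlinearly (through a power, a denominator, or a transcendental function), which the linear integrating-factor recipe cannot absorb as-is — any repair would come from a preliminary substitution, not the factor.
- the exact-equation method: the cross partial derivatives disagree, so no single potential exists.
- separation of variables: applies; the problem has the shape this method handles.
- the homogeneous substitution: the ratio of the variables does not determine the slope.


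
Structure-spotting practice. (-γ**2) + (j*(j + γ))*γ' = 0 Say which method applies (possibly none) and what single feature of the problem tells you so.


Method: the homogeneous substitution — the slope's numerator and denominator have matching total degree, so it depends only on γ/j and the ratio substitution collapses it. A Bernoulli substitution after rearrangement (possibly exchanging dependent and independent variable) is a fair alternative; the homogeneous route works on the equation as it stands.


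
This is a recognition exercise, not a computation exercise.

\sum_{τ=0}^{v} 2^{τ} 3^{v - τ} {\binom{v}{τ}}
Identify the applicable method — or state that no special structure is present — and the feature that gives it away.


Diagnosis: the binomial theorem — terms weighting {\binom{v}{τ}} against matched powers of 2 and 3 reassemble into (2 + 3)^v by the binomial theorem.


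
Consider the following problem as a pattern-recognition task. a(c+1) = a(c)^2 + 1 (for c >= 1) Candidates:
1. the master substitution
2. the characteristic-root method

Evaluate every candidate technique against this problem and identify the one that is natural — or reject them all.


Best approach: no special technique — the recurrence is nonlinear in the sequence values; study it directly, no linear machinery applies.
- the master substitution: this is shift-type recursion, outside the divide-and-conquer template.
- the characteristic-root method: nonlinearity rules out exponential-mode superposition from the start.


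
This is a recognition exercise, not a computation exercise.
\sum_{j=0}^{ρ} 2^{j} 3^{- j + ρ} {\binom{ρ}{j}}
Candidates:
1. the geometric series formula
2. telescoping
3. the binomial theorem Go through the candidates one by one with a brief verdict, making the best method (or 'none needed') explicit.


Best approach: the binomial theorem — terms weighting {\binom{ρ}{j}} against matched powers of 2 and 3 reassemble into (2 + 3)^ρ by the binomial theorem.
- the geometric series formula — there is no constant term-to-term ratio.
- telescoping: computed from the summand as displayed, the partial sums build up without the pairwise collapse telescoping exploits.
- the binomial theorem: a fit — the right tool for this form.


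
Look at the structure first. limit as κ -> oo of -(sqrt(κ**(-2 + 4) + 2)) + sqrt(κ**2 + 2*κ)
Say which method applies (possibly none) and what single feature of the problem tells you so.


Diagnosis: conjugate multiplication — two divergent pieces with a minus sign between them and a radical in the mix: rationalize sqrt(κ**2 + 2*κ) - sqrt(κ**(-2 + 4) + 2) before any limit law applies.


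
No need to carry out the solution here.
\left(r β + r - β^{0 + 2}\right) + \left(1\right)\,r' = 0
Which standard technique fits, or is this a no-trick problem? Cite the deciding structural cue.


Best approach: a linear integrating factor — linear in the unknown with genuine forcing: multiply through by the exponential of the integrated coefficient and the left side closes into one derivative.


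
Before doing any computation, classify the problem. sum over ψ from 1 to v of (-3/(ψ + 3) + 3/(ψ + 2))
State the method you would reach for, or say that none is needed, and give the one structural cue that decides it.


Technique: telescoping — difference-of-shifts structure (each term adds 3/(ψ + 2), then subtracts its one-index-advanced value, which the following term adds back) leaves only the first and last pieces standing.


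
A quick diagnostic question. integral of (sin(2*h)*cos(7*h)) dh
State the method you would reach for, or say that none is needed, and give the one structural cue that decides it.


Best approach: a trigonometric identity — sin(2*h)*cos(7*h) mixes two frequencies; the product-to-sum identity splits it into single-frequency sinusoids.


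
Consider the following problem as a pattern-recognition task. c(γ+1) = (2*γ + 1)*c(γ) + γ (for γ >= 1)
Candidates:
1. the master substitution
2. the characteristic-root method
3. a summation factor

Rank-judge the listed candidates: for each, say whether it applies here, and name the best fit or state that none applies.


Technique: a summation factor — an index-dependent multiplier 2*γ + 1 rules out characteristic roots; a summation factor converts it to a pure difference.
- the master substitution — the recursive argument is a shift of the index, not a fixed fraction of it.
- the characteristic-root method: the coefficients vary with the index, breaking the constant-coefficient structure the method needs.
- a summation factor — a fit — the right tool for this form.


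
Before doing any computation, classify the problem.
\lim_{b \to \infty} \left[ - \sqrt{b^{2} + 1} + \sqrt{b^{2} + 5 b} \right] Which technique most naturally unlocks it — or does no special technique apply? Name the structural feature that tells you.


Technique: conjugate multiplication — an infinity-minus-infinity difference with a surviving radical — multiply by the conjugate to cancel the divergence.


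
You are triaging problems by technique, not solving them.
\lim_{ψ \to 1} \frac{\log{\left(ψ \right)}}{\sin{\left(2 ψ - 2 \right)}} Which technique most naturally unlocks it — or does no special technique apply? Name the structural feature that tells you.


Verdict: l'Hôpital's rule (0/0) — plug in 1: top and bottom both hit zero, so differentiate each and retry. A local series expansion at the point resolves it as well; the rule is the packaged version of that step.


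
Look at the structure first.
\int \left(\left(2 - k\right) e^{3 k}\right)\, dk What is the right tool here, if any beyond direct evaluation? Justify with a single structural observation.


Method: integration by parts — differentiate 2 - k, integrate e^{3 k}: each pass lowers the polynomial degree, so parts terminates.


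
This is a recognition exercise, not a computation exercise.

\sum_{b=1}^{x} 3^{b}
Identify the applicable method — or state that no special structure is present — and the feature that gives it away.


Best approach: the geometric series formula — term-over-term division gives 3 every time — index-free ratio, geometric sum formula applies.


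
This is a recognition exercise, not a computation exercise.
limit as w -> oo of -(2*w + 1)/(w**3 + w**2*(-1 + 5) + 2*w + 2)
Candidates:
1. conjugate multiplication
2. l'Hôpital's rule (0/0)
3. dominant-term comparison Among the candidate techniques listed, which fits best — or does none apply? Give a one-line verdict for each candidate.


Technique: dominant-term comparison — at large w only the top-degree terms survive; compare the leading terms and the limit falls out.
- conjugate multiplication: rationalization has no target — no divergent radical difference appears.
- l'Hôpital's rule (0/0): no 0/0 form appears: written as one quotient, top and bottom both grow without bound, and the ratio is decided by their leading terms.
- dominant-term comparison: applies; the problem has the shape this method handles.


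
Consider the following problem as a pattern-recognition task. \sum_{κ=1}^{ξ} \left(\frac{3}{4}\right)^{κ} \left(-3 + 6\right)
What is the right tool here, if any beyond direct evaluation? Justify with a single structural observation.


Verdict: the geometric series formula — each term is \frac{3}{4} times the previous one, so the geometric-series formula applies directly.


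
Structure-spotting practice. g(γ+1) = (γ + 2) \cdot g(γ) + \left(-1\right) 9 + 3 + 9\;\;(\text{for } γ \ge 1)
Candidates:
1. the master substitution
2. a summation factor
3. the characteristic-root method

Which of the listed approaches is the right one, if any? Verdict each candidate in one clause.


Technique: a summation factor — one step of memory with a weight γ + 2 that changes as the index grows — the summation-factor construction is built for this.
- the master substitution: no fixed divisor shrinks the index between calls.
- a summation factor: yes — fits the structure here.
- the characteristic-root method: the coefficients vary with the index, breaking the constant-coefficient structure the method needs.


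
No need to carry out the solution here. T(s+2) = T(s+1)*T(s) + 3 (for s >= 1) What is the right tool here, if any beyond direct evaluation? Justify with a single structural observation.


Method: no special technique — the recurrence is nonlinear in the sequence terms; no linear-recurrence method fits it as written — one iterates or studies it directly.


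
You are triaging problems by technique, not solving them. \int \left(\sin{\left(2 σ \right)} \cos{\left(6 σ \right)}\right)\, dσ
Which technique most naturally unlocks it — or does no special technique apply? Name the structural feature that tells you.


Verdict: a trigonometric identity — \sin{\left(2 σ \right)} \cos{\left(6 σ \right)} is a beat pattern — rewrite the product as a sum of single-frequency waves before integrating.


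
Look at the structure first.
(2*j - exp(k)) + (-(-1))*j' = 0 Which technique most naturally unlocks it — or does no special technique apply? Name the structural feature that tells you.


Verdict: a linear integrating factor — j enters only linearly with coefficient 2; multiply by exp of the integral of 2 and the left side becomes one derivative.


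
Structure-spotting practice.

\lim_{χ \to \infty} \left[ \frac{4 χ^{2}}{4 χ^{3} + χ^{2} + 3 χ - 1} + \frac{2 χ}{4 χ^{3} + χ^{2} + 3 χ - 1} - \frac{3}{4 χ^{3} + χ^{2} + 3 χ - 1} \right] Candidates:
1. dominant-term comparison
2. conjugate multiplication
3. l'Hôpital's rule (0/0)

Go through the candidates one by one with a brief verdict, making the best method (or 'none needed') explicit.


Best approach: dominant-term comparison — divide through by the highest power of χ; every lower-order term dies and the dominant terms decide the limit.
- dominant-term comparison — applies; the problem has the shape this method handles.
- conjugate multiplication — the conjugate move applies to radical differences, which this is not.
- l'Hôpital's rule (0/0): viewed as a single quotient this runs to ∞/∞, not the 0/0 clash this candidate addresses; an at-infinity variant of the rule would resolve it, but comparing leading growth reads the answer without differentiating.


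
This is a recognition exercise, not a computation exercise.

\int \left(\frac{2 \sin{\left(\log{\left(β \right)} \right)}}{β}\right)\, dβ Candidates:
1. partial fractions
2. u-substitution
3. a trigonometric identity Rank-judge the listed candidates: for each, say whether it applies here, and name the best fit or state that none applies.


Technique: u-substitution — viewed as a product, the integrand is a composition evaluated at \log{\left(β \right)} times (a constant multiple of) that inner expression's derivative, so u = \log{\left(β \right)} makes it elementary.
- partial fractions — the expression is not a ratio of polynomials that decomposes further.
- u-substitution — yes, a natural case for it.
- a trigonometric identity: there is no trigonometric structure whose rewriting would simplify the integrand.


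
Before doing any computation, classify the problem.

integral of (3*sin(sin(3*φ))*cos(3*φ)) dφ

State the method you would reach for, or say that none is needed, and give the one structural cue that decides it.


Diagnosis: u-substitution — the only nontrivial dependence routes through sin(3*φ), whose derivative supplies the leftover factor up to a constant multiple — u = sin(3*φ) flattens it.


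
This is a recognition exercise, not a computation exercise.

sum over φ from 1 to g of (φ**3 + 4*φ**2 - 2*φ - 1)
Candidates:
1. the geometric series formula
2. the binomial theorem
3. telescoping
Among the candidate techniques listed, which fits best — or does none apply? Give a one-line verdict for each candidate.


Verdict: no special technique — every summand is a constant multiple of a power of φ — apply the standard power-sum identities one degree at a time.
- the geometric series formula: consecutive terms are not related by a fixed multiplier.
- the binomial theorem: no binomial coefficients pair with matched powers.
- telescoping — the summand is not presented as a shifted difference — a telescoping rewrite may exist, but the displayed structure does not offer one.


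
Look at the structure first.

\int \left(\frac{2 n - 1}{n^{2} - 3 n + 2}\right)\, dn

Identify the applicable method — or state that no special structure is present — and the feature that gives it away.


Diagnosis: partial fractions — once n^{2} - 3 n + 2 is factored, each root contributes a simple-fraction term; integrate them one at a time.


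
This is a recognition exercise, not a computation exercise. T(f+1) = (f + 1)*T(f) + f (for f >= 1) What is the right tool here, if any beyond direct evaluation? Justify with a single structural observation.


Verdict: a summation factor — one step of memory with a weight f + 1 that changes as the index grows — the summation-factor construction is built for this.


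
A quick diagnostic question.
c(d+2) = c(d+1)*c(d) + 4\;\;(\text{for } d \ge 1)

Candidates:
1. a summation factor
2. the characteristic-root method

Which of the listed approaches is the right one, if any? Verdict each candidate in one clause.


Method: no special technique — each new value is a nonlinear function of earlier ones — scaling arguments and superposition both fail.
- a summation factor: the recursion is nonlinear — outside the first-order linear family a summation factor addresses.
- the characteristic-root method: nonlinearity rules out exponential-mode superposition from the start.


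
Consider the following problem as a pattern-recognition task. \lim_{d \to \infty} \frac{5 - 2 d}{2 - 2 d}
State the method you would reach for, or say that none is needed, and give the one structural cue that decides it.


Technique: dominant-term comparison — divide by the highest power of d present: lower-order terms vanish and the dominant ratio remains. l'Hôpital's at-infinity variant applies to the expression viewed as a single quotient; the leading-term comparison is the direct route.


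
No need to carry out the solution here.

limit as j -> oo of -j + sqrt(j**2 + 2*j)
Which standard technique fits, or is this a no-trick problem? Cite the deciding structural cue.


Method: conjugate multiplication — infinity minus infinity with a radical in play — multiply by the conjugate so the divergences of sqrt(j**2 + 2*j) and j annihilate.


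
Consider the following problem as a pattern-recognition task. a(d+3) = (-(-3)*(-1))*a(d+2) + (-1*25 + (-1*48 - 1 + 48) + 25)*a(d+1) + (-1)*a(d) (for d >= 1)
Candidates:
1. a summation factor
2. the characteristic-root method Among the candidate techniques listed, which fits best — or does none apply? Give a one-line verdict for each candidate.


Diagnosis: the characteristic-root method — because shifting d leaves the equation's coefficients unchanged, exponential trials reduce it to algebra.
- a summation factor: a summation factor telescopes one-step recursions; this one carries higher-order memory.
- the characteristic-root method — yes, a natural case for it.


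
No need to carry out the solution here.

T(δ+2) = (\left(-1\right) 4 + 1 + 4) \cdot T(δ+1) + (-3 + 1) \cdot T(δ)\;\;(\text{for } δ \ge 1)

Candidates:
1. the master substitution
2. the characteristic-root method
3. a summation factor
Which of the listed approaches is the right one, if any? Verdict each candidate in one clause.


Method: the characteristic-root method — fixed numeric weights on consecutive terms and no forcing term added: the root method in its home territory.
- the master substitution — the recursion steps by a constant offset, so exponential reindexing is pointless.
- the characteristic-root method — applies; the problem has the shape this method handles.
- a summation factor: a summation factor telescopes one-step recursions; this one carries higher-order memory.


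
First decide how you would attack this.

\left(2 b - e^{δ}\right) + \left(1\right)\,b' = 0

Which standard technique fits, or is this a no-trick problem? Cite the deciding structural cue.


Method: a linear integrating factor — first power of b, nonzero forcing: the integrating-factor recipe applies verbatim with p = 2.


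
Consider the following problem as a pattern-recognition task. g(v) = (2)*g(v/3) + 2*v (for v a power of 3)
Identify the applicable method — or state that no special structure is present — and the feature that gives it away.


Diagnosis: the master substitution — a divide-and-conquer shape: argument v/3, so change variables with v = 3^m and solve the linear version.


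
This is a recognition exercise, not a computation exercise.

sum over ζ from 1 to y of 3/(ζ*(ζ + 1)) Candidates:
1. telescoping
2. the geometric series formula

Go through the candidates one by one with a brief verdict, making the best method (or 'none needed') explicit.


Best approach: telescoping — 3/(ζ*(ζ + 1)) decomposes into shift-paired simple fractions; the series telescopes to finitely many boundary pieces.
- telescoping — yes, a natural case for it.
- the geometric series formula: no single multiplier carries one term to the next throughout the sum.


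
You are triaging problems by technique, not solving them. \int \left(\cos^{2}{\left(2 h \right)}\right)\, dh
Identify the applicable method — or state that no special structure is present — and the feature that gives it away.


Technique: a trigonometric identity — \cos^{2}{\left(2 h \right)} is the textbook power-reduction case — identities first, antiderivatives second.


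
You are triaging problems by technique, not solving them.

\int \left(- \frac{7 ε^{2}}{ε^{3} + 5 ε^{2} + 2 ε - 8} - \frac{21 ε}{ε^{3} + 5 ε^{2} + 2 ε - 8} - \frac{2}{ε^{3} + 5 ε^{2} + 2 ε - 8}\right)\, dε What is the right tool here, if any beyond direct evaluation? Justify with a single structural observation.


Technique: partial fractions — once ε^{3} + 5 ε^{2} + 2 ε - 8 is factored, each root contributes a simple-fraction term; integrate them one at a time.


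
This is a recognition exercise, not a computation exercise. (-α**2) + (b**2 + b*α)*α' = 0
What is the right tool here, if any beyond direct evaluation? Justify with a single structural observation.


Diagnosis: the homogeneous substitution — the slope's numerator and denominator have matching total degree, so it depends only on α/b and the ratio substitution collapses it. Rewriting — with the variables' roles exchanged where the shape demands it — would expose a Bernoulli structure too; the homogeneous substitution simply reads the degrees directly.


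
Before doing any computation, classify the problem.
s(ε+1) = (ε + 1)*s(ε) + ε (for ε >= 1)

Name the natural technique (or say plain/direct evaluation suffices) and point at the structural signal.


Technique: a summation factor — it is first-order linear but the coefficient ε + 1 depends on the index, so multiply through by a summation factor to telescope it.


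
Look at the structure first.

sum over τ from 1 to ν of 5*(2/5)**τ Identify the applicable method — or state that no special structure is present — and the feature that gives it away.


Best approach: the geometric series formula — the ratio of consecutive terms is the constant 2/5, independent of the index — a geometric sum.


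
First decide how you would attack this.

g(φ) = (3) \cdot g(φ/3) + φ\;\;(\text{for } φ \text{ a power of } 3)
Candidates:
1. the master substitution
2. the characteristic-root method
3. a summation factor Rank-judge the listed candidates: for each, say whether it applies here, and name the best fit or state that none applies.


Technique: the master substitution — the argument shrinks by the factor 3, so measure the index on a logarithmic scale and the recursion becomes a shift.
- the master substitution — yes, a natural case for it.
- the characteristic-root method — the recursion divides its index rather than shifting it — outside the constant-shift family the root method covers.
- a summation factor: a divided-index call is outside the fixed-shift first-order family a summation factor normalizes.


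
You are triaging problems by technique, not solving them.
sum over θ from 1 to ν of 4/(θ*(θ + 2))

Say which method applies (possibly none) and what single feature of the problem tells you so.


Method: telescoping — 4/(θ*(θ + 2)) decomposes into shift-paired simple fractions; the series telescopes to finitely many boundary pieces.


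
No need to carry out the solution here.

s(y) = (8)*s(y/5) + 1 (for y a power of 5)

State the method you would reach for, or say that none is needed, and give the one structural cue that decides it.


Verdict: the master substitution — a divide-and-conquer shape: argument y/5, so change variables with y = 5^m and solve the linear version.


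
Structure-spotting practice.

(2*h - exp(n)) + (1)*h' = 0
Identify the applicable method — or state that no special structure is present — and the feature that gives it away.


Verdict: a linear integrating factor — h enters only linearly with coefficient 2; multiply by exp of the integral of 2 and the left side becomes one derivative.


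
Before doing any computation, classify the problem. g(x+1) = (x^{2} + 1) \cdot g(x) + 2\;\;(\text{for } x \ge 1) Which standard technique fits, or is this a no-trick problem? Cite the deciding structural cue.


Best approach: a summation factor — it is first-order linear but the coefficient x^{2} + 1 depends on the index, so multiply through by a summation factor to telescope it.


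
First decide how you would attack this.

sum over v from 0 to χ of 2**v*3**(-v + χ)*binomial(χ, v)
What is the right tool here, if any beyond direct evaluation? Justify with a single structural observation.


Method: the binomial theorem — the binomial coefficients weight matched powers of 2 and 3, which is exactly the expansion of a binomial power.


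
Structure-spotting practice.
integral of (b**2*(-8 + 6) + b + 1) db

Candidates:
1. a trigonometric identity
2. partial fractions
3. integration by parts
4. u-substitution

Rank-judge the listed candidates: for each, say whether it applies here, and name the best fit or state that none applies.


Technique: no special technique — the integrand is a sum of constant multiples of powers of b — integrate term by term.
- a trigonometric identity: there is no trigonometric structure at all — the integrand carries no sine or cosine to rewrite.
- partial fractions — the expression is not a ratio of polynomials that decomposes further.
- integration by parts — splitting off a factor buys nothing — the integrand integrates directly without parts.
- u-substitution — no substitution does more than relabel what direct integration already handles.


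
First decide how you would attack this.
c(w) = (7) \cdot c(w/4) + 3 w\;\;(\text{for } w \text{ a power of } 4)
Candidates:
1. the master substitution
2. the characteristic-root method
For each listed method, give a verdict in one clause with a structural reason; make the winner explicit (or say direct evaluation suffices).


Diagnosis: the master substitution — the argument shrinks by the factor 4, so measure the index on a logarithmic scale and the recursion becomes a shift.
- the master substitution — a fit — the right tool for this form.
- the characteristic-root method: the recursion divides its index rather than shifting it — outside the constant-shift family the root method covers.


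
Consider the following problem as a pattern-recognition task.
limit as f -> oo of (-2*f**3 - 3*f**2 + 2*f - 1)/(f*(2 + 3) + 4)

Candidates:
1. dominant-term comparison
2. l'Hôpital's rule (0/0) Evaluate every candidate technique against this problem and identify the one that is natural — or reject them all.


Best approach: dominant-term comparison — divide by the highest power of f present: lower-order terms vanish and the dominant ratio remains.
- dominant-term comparison: applicable, and directly so.
- l'Hôpital's rule (0/0): as a single quotient the expression runs to ∞/∞ at the limit point — an at-infinity form of the rule would apply, though the leading-growth comparison is the direct reading.


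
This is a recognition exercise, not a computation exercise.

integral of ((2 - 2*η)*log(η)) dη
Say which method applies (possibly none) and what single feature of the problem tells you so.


Diagnosis: integration by parts — choose u = log(η): one derivative turns the logarithm algebraic, and the remaining factor 2 - 2*η integrates term by term under the power rule.


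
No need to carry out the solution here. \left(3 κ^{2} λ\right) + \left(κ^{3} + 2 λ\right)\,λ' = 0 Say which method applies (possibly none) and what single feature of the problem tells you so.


Verdict: the exact-equation method — the cross partial derivatives of 3 κ^{2} λ and κ^{3} + 2 λ agree, so the left side is the total differential of one potential in κ and λ.


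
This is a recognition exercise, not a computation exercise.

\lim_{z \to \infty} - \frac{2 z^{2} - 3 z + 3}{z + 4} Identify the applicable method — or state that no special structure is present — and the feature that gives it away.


Method: dominant-term comparison — at large z only the top-degree terms survive; compare the leading terms and the limit falls out. Viewed as a single quotient this is an ∞/∞ form — an at-infinity application of l'Hôpital's rule would also resolve it; comparing leading growth reads the answer without differentiating.


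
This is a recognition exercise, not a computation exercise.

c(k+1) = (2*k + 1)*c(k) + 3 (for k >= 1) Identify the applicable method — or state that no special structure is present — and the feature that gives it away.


Verdict: a summation factor — rescale the sequence by the product of the weights 2*k + 1 so far — the recurrence collapses to a plain running sum.


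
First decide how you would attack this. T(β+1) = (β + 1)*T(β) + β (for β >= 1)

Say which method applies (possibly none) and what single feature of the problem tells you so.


Diagnosis: a summation factor — because the multiplier β + 1 is index-dependent, divide through by its running product and sum the resulting differences.


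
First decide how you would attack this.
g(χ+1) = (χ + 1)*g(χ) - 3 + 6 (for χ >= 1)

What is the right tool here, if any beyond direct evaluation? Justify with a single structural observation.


Best approach: a summation factor — with the index-dependent coefficient χ + 1, dividing by the cumulative product turns the left side into a pure difference.


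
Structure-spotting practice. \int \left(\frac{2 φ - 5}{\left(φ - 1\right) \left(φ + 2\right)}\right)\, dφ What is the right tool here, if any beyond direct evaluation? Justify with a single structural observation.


Method: partial fractions — a proper rational integrand whose denominator splits into simpler factors — decompose into partial fractions first.


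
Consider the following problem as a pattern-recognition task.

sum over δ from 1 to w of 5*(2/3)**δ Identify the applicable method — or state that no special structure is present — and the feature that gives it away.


Verdict: the geometric series formula — consecutive terms stand in a fixed index-free ratio — the geometric sum formula closes it.
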